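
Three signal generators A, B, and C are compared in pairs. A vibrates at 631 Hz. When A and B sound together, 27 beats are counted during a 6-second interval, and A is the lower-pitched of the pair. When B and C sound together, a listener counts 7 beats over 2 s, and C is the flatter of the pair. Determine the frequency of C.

632 Hz

A–B: Beat frequency = 27/6 = 4.5 Hz.
B is above A, so f_B = 631 + 4.5 = 635.5 Hz.
B–C: Beat frequency = 7/2 = 3.5 Hz.
C is below B, so f_C = 635.5 − 3.5 = 632 Hz.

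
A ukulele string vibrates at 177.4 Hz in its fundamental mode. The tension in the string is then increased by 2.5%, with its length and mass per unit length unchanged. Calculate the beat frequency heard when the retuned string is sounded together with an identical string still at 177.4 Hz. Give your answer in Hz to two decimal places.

2.20 Hz

For a string, f ∝ √T, so the new frequency is 177.4·√1.025 = 179.6038 Hz.
f_beat = |179.6038 − 177.4| = 2.20 Hz.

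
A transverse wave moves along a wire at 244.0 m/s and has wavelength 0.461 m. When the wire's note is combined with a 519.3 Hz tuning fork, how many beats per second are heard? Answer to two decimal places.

Source frequency f = v/λ = 244.0/0.461 = 529.2842 Hz.
f_beat = |529.2842 − 519.3| = 9.98 Hz.

9.98 Hz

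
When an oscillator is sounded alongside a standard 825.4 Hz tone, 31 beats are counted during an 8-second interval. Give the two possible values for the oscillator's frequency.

Beat frequency = 31/8 = 3.875 Hz.
|f − 825.4| = 3.875, so f = 825.4 ± 3.875.

821.525 Hz or 829.275 Hz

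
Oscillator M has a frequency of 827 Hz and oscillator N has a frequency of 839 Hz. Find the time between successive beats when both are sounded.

0.083 s

f_beat = |827 − 839| = 12 Hz.
Beat period T = 1 / f_beat = 1 / 12 s.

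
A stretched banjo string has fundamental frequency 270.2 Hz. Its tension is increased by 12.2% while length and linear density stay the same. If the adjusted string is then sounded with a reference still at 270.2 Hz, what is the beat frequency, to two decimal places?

For a string, f ∝ √T, so the new frequency is 270.2·√1.122 = 286.2080 Hz.
f_beat = |286.2080 − 270.2| = 16.01 Hz.

16.01 Hz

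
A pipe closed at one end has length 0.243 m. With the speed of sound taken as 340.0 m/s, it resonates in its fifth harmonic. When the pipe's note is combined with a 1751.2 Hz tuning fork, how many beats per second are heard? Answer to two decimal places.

Closed pipe (odd harmonics): f_n = n·v/(4L) = 5·340.0/(4·0.243) = 1748.9712 Hz.
f_beat = |1748.9712 − 1751.2| = 2.23 Hz.

2.23 Hz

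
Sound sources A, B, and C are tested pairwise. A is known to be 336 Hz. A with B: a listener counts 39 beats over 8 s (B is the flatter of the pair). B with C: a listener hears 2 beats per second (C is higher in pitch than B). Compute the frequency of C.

A–B: Beat frequency = 39/8 = 4.875 Hz.
B is below A, so f_B = 336 − 4.875 = 331.125 Hz.
C is above B, so f_C = 331.125 + 2 = 333.125 Hz.

333.125 Hz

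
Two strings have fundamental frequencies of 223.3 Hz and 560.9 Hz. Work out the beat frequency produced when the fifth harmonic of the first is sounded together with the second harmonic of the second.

5.3 Hz

Fifth harmonic of the first: 5·223.3 = 1116.5 Hz.
Second harmonic of the second: 2·560.9 = 1121.8 Hz.
f_beat = |1116.5 − 1121.8| = 5.3 Hz.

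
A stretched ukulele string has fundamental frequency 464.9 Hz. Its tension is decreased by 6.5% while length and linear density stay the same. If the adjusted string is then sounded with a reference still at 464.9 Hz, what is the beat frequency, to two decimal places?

15.36 Hz

For a string, f ∝ √T, so the new frequency is 464.9·√0.935 = 449.5369 Hz.
f_beat = |449.5369 − 464.9| = 15.36 Hz.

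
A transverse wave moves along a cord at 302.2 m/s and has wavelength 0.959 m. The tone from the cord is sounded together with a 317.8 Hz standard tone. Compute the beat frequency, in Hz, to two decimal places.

2.68 Hz

Source frequency f = v/λ = 302.2/0.959 = 315.1199 Hz.
f_beat = |315.1199 − 317.8| = 2.68 Hz.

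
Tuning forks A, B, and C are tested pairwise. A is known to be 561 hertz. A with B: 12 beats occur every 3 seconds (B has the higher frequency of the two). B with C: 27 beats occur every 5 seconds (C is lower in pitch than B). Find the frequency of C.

559.6 Hz

A–B: Beat frequency = 12/3 = 4 Hz.
B is above A, so f_B = 561 + 4 = 565 Hz.
B–C: Beat frequency = 27/5 = 5.4 Hz.
C is below B, so f_C = 565 − 5.4 = 559.6 Hz.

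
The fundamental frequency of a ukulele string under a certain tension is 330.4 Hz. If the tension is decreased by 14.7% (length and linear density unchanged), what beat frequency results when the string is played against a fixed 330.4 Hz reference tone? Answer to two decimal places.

25.25 Hz

For a string, f ∝ √T, so the new frequency is 330.4·√0.853 = 305.1508 Hz.
f_beat = |305.1508 − 330.4| = 25.25 Hz.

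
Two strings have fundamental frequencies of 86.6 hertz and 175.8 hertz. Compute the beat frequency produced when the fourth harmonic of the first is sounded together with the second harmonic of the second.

5.2 Hz

Fourth harmonic of the first: 4·86.6 = 346.4 Hz.
Second harmonic of the second: 2·175.8 = 351.6 Hz.
f_beat = |346.4 − 351.6| = 5.2 Hz.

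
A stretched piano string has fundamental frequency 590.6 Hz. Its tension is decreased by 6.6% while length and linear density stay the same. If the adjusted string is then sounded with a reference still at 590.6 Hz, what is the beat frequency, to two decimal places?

19.82 Hz

For a string, f ∝ √T, so the new frequency is 590.6·√0.934 = 570.7775 Hz.
f_beat = |570.7775 − 590.6| = 19.82 Hz.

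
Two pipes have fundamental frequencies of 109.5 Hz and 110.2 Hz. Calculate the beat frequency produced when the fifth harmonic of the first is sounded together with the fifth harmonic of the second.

3.5 Hz

Fifth harmonic of the first: 5·109.5 = 547.5 Hz.
Fifth harmonic of the second: 5·110.2 = 551.0 Hz.
f_beat = |547.5 − 551.0| = 3.5 Hz.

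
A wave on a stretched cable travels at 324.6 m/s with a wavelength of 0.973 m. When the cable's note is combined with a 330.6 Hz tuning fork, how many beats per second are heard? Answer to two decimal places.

3.01 Hz

Source frequency f = v/λ = 324.6/0.973 = 333.6074 Hz.
f_beat = |333.6074 − 330.6| = 3.01 Hz.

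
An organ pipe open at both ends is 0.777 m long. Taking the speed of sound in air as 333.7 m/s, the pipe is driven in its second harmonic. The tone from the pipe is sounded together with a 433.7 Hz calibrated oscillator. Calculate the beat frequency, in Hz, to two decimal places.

Open pipe: f_n = n·v/(2L) = 2·333.7/(2·0.777) = 429.4723 Hz.
f_beat = |429.4723 − 433.7| = 4.23 Hz.

4.23 Hz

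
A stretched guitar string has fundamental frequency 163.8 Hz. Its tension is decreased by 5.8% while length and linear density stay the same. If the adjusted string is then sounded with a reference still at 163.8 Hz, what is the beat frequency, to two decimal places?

4.82 Hz

For a string, f ∝ √T, so the new frequency is 163.8·√0.942 = 158.9788 Hz.
f_beat = |158.9788 − 163.8| = 4.82 Hz.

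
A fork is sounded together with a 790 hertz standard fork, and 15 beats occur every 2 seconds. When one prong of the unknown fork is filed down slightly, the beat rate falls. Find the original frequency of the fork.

782.5 Hz

Beat frequency = 15/2 = 7.5 Hz.
|f − 790| = 7.5, so the fork was at either 782.5 Hz or 797.5 Hz.
Filing a prong removes mass and raises the fork's frequency; the adjustment raises the fork's frequency.
The beat rate fell, so the adjustment moved the fork toward 790 Hz — it must have started below the reference.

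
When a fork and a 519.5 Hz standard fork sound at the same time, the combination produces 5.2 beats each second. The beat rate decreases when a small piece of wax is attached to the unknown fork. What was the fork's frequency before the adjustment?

524.7 Hz

|f − 519.5| = 5.2, so the fork was at either 514.3 Hz or 524.7 Hz.
Loading a fork with wax lowers its frequency; the adjustment lowers the fork's frequency.
The beat rate fell, so the adjustment moved the fork toward 519.5 Hz — it must have started above the reference.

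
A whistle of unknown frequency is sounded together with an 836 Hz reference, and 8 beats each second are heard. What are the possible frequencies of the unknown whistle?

|f − 836| = 8, so f = 836 ± 8.

828 Hz or 844 Hz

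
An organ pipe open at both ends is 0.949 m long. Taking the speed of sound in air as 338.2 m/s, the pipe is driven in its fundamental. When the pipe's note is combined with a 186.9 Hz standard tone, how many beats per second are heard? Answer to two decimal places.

Open pipe: f_n = n·v/(2L) = 1·338.2/(2·0.949) = 178.1876 Hz.
f_beat = |178.1876 − 186.9| = 8.71 Hz.

8.71 Hz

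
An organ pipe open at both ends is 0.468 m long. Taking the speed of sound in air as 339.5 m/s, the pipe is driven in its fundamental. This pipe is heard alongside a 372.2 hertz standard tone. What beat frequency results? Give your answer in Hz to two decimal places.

Open pipe: f_n = n·v/(2L) = 1·339.5/(2·0.468) = 362.7137 Hz.
f_beat = |362.7137 − 372.2| = 9.49 Hz.

9.49 Hz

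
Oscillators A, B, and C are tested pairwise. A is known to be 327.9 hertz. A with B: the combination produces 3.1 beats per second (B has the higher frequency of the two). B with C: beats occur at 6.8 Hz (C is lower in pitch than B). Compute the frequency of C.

324.2 Hz

B is above A, so f_B = 327.9 + 3.1 = 331 Hz.
C is below B, so f_C = 331 − 6.8 = 324.2 Hz.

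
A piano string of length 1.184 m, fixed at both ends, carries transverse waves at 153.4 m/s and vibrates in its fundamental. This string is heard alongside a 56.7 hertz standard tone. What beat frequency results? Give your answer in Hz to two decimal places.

8.08 Hz

For a string fixed at both ends, f_n = n·v/(2L) = 1·153.4/(2·1.184) = 64.7804 Hz.
f_beat = |64.7804 − 56.7| = 8.08 Hz.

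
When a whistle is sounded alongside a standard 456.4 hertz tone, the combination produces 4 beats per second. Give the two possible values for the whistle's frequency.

452.4 Hz or 460.4 Hz

|f − 456.4| = 4, so f = 456.4 ± 4.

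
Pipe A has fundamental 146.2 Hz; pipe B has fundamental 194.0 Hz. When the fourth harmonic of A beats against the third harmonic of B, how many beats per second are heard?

Fourth harmonic of the first: 4·146.2 = 584.8 Hz.
Third harmonic of the second: 3·194.0 = 582.0 Hz.
f_beat = |584.8 − 582.0| = 2.8 Hz.

2.8 Hz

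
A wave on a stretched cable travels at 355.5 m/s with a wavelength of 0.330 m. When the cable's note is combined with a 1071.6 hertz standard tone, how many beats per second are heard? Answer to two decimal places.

5.67 Hz

Source frequency f = v/λ = 355.5/0.330 = 1077.2727 Hz.
f_beat = |1077.2727 − 1071.6| = 5.67 Hz.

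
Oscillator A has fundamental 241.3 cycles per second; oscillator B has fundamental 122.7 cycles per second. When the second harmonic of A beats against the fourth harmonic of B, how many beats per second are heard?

Second harmonic of the first: 2·241.3 = 482.6 Hz.
Fourth harmonic of the second: 4·122.7 = 490.8 Hz.
f_beat = |482.6 − 490.8| = 8.2 Hz.

8.2 Hz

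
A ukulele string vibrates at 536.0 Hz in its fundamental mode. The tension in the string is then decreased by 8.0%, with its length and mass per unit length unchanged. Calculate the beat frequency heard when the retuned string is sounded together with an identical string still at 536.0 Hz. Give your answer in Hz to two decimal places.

21.89 Hz

For a string, f ∝ √T, so the new frequency is 536.0·√0.920 = 514.1131 Hz.
f_beat = |514.1131 − 536.0| = 21.89 Hz.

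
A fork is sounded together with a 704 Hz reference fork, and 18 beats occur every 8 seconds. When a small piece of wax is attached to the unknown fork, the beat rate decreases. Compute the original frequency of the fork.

706.25 Hz

Beat frequency = 18/8 = 2.25 Hz.
|f − 704| = 2.25, so the fork was at either 701.75 Hz or 706.25 Hz.
Loading a fork with wax lowers its frequency; the adjustment lowers the fork's frequency.
The beat rate fell, so the adjustment moved the fork toward 704 Hz — it must have started above the reference.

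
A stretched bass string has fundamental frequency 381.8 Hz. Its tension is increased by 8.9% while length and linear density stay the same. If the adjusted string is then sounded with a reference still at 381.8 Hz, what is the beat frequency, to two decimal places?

For a string, f ∝ √T, so the new frequency is 381.8·√1.089 = 398.4280 Hz.
f_beat = |398.4280 − 381.8| = 16.63 Hz.

16.63 Hz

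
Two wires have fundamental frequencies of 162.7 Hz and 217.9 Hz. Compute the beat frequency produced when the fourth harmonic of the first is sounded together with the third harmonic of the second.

Fourth harmonic of the first: 4·162.7 = 650.8 Hz.
Third harmonic of the second: 3·217.9 = 653.7 Hz.
f_beat = |650.8 − 653.7| = 2.9 Hz.

2.9 Hz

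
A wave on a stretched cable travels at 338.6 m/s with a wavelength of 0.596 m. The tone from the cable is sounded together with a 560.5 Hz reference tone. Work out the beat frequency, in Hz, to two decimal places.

Source frequency f = v/λ = 338.6/0.596 = 568.1208 Hz.
f_beat = |568.1208 − 560.5| = 7.62 Hz.

7.62 Hz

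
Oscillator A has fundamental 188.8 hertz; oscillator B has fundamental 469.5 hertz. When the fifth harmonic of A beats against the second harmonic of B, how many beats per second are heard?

Fifth harmonic of the first: 5·188.8 = 944.0 Hz.
Second harmonic of the second: 2·469.5 = 939.0 Hz.
f_beat = |944.0 − 939.0| = 5.0 Hz.

5.0 Hz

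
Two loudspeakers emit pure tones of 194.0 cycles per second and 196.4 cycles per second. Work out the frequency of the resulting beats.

2.4 Hz

f_beat = |f₁ − f₂|.
|194.0 − 196.4| = 2.4 Hz.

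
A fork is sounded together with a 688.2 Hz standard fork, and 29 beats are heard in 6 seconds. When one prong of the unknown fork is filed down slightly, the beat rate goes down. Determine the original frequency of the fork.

Beat frequency = 29/6 = 4.8333 Hz.
|f − 688.2| = 4.8333, so the fork was at either 683.3667 Hz or 693.0333 Hz.
Filing a prong removes mass and raises the fork's frequency; the adjustment raises the fork's frequency.
The beat rate fell, so the adjustment moved the fork toward 688.2 Hz — it must have started below the reference.

683.3667 Hz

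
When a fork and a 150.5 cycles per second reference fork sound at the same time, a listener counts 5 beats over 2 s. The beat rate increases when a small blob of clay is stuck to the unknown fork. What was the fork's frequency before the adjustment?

148 Hz

Beat frequency = 5/2 = 2.5 Hz.
|f − 150.5| = 2.5, so the fork was at either 148 Hz or 153 Hz.
Adding mass to a fork lowers its frequency; the adjustment lowers the fork's frequency.
The beat rate rose, so the adjustment moved the fork further from 150.5 Hz — it was already below the reference.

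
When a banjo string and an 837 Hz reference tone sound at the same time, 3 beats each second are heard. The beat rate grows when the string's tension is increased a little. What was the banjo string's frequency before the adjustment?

840 Hz

|f − 837| = 3, so the banjo string was at either 834 Hz or 840 Hz.
Higher tension means higher frequency; the adjustment raises the banjo string's frequency.
The beat rate rose, so the adjustment moved the banjo string further from 837 Hz — it was already above the reference.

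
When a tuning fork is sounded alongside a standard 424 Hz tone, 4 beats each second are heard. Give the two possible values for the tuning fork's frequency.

420 Hz or 428 Hz

|f − 424| = 4, so f = 424 ± 4.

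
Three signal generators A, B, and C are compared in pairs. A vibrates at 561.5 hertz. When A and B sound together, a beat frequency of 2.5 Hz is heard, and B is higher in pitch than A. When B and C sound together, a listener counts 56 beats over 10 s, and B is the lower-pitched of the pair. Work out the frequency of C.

B is above A, so f_B = 561.5 + 2.5 = 564 Hz.
B–C: Beat frequency = 56/10 = 5.6 Hz.
C is above B, so f_C = 564 + 5.6 = 569.6 Hz.

569.6 Hz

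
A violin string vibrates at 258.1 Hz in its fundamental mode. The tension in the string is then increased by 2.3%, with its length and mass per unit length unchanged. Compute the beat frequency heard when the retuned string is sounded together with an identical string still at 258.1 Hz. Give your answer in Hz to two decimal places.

For a string, f ∝ √T, so the new frequency is 258.1·√1.023 = 261.0513 Hz.
f_beat = |261.0513 − 258.1| = 2.95 Hz.

2.95 Hz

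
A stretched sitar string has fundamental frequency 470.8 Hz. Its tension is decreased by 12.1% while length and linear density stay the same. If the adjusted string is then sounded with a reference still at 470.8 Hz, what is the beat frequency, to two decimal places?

29.40 Hz

For a string, f ∝ √T, so the new frequency is 470.8·√0.879 = 441.3985 Hz.
f_beat = |441.3985 − 470.8| = 29.40 Hz.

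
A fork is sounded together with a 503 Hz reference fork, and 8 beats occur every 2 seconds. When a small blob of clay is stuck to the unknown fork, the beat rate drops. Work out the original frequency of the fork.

Beat frequency = 8/2 = 4 Hz.
|f − 503| = 4, so the fork was at either 499 Hz or 507 Hz.
Adding mass to a fork lowers its frequency; the adjustment lowers the fork's frequency.
The beat rate fell, so the adjustment moved the fork toward 503 Hz — it must have started above the reference.

507 Hz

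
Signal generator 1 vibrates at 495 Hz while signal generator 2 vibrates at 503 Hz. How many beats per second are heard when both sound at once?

Beats arise from superposition of two nearby frequencies; the beat rate is |f₁ − f₂|.
|495 − 503| = 8 Hz.

8 Hz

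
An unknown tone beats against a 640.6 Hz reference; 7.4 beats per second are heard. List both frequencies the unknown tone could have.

|f − 640.6| = 7.4, so f = 640.6 ± 7.4.

633.2 Hz or 648 Hz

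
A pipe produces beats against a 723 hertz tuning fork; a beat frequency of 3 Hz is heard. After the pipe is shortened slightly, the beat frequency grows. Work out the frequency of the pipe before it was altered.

726 Hz

|f − 723| = 3, so the pipe was at either 720 Hz or 726 Hz.
A shorter pipe has a higher fundamental; the adjustment raises the pipe's frequency.
The beat rate rose, so the adjustment moved the pipe further from 723 Hz — it was already above the reference.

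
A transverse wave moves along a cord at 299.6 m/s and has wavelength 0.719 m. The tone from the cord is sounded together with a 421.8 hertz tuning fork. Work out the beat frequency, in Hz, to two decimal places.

Source frequency f = v/λ = 299.6/0.719 = 416.6898 Hz.
f_beat = |416.6898 − 421.8| = 5.11 Hz.

5.11 Hz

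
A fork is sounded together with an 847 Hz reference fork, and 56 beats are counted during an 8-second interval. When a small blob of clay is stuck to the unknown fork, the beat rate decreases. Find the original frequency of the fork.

Beat frequency = 56/8 = 7 Hz.
|f − 847| = 7, so the fork was at either 840 Hz or 854 Hz.
Adding mass to a fork lowers its frequency; the adjustment lowers the fork's frequency.
The beat rate fell, so the adjustment moved the fork toward 847 Hz — it must have started above the reference.

854 Hz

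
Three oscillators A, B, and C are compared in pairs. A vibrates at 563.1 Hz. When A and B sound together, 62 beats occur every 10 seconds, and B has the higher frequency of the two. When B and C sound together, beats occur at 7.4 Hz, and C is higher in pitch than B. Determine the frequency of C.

A–B: Beat frequency = 62/10 = 6.2 Hz.
B is above A, so f_B = 563.1 + 6.2 = 569.3 Hz.
C is above B, so f_C = 569.3 + 7.4 = 576.7 Hz.

576.7 Hz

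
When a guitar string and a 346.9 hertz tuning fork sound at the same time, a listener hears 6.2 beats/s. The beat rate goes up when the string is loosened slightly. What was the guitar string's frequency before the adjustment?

340.7 Hz

|f − 346.9| = 6.2, so the guitar string was at either 340.7 Hz or 353.1 Hz.
Reducing tension lowers a string's frequency; the adjustment lowers the guitar string's frequency.
The beat rate rose, so the adjustment moved the guitar string further from 346.9 Hz — it was already below the reference.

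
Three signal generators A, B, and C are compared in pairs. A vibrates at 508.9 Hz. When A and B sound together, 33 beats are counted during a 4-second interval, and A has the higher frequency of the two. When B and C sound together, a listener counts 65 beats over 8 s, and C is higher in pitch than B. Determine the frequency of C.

508.775 Hz

A–B: Beat frequency = 33/4 = 8.25 Hz.
B is below A, so f_B = 508.9 − 8.25 = 500.65 Hz.
B–C: Beat frequency = 65/8 = 8.125 Hz.
C is above B, so f_C = 500.65 + 8.125 = 508.775 Hz.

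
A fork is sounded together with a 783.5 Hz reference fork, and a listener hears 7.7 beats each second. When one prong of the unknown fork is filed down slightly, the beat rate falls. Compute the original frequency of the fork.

775.8 Hz

|f − 783.5| = 7.7, so the fork was at either 775.8 Hz or 791.2 Hz.
Filing a prong removes mass and raises the fork's frequency; the adjustment raises the fork's frequency.
The beat rate fell, so the adjustment moved the fork toward 783.5 Hz — it must have started below the reference.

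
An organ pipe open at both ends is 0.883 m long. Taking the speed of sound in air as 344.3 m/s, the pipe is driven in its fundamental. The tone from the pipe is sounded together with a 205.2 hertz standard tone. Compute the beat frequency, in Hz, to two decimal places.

Open pipe: f_n = n·v/(2L) = 1·344.3/(2·0.883) = 194.9604 Hz.
f_beat = |194.9604 − 205.2| = 10.24 Hz.

10.24 Hz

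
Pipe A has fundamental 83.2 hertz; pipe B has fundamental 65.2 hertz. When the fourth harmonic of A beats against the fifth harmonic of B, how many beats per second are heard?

Fourth harmonic of the first: 4·83.2 = 332.8 Hz.
Fifth harmonic of the second: 5·65.2 = 326.0 Hz.
f_beat = |332.8 − 326.0| = 6.8 Hz.

6.8 Hz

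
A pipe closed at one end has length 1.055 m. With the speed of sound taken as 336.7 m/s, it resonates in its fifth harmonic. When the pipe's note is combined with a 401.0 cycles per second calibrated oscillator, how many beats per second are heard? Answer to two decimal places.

Closed pipe (odd harmonics): f_n = n·v/(4L) = 5·336.7/(4·1.055) = 398.9336 Hz.
f_beat = |398.9336 − 401.0| = 2.07 Hz.

2.07 Hz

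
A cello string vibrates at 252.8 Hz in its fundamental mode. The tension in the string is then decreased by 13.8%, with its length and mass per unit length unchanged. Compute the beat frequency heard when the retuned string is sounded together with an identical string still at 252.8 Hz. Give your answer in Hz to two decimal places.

18.09 Hz

For a string, f ∝ √T, so the new frequency is 252.8·√0.862 = 234.7095 Hz.
f_beat = |234.7095 − 252.8| = 18.09 Hz.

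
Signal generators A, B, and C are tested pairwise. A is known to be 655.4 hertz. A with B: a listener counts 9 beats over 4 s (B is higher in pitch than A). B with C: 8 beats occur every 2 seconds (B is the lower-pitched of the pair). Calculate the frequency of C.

A–B: Beat frequency = 9/4 = 2.25 Hz.
B is above A, so f_B = 655.4 + 2.25 = 657.65 Hz.
B–C: Beat frequency = 8/2 = 4 Hz.
C is above B, so f_C = 657.65 + 4 = 661.65 Hz.

661.65 Hz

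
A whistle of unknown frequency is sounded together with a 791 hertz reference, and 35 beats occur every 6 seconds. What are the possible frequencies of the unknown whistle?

785.1667 Hz or 796.8333 Hz

Beat frequency = 35/6 = 5.8333 Hz.
|f − 791| = 5.8333, so f = 791 ± 5.8333.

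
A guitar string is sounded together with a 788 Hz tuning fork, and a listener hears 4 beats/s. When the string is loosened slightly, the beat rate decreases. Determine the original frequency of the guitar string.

|f − 788| = 4, so the guitar string was at either 784 Hz or 792 Hz.
Reducing tension lowers a string's frequency; the adjustment lowers the guitar string's frequency.
The beat rate fell, so the adjustment moved the guitar string toward 788 Hz — it must have started above the reference.

792 Hz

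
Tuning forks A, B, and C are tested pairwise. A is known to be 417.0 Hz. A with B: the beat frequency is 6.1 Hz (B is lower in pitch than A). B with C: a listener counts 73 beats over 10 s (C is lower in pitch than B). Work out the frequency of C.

403.6 Hz

B is below A, so f_B = 417.0 − 6.1 = 410.9 Hz.
B–C: Beat frequency = 73/10 = 7.3 Hz.
C is below B, so f_C = 410.9 − 7.3 = 403.6 Hz.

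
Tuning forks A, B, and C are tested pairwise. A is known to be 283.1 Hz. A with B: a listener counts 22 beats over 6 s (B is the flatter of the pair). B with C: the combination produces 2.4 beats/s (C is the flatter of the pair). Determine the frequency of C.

A–B: Beat frequency = 22/6 = 3.6667 Hz.
B is below A, so f_B = 283.1 − 3.6667 = 279.4333 Hz.
C is below B, so f_C = 279.4333 − 2.4 = 277.0333 Hz.

277.0333 Hz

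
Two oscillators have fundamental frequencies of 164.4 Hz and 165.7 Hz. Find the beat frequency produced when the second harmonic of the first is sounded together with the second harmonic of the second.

Second harmonic of the first: 2·164.4 = 328.8 Hz.
Second harmonic of the second: 2·165.7 = 331.4 Hz.
f_beat = |328.8 − 331.4| = 2.6 Hz.

2.6 Hz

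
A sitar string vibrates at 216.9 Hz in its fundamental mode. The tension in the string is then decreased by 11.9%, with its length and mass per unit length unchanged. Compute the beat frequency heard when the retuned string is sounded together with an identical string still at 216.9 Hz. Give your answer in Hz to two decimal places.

13.31 Hz

For a string, f ∝ √T, so the new frequency is 216.9·√0.881 = 203.5858 Hz.
f_beat = |203.5858 − 216.9| = 13.31 Hz.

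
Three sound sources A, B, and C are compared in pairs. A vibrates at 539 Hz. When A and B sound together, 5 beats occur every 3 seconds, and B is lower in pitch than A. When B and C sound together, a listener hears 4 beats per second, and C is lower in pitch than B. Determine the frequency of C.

A–B: Beat frequency = 5/3 = 1.6667 Hz.
B is below A, so f_B = 539 − 1.6667 = 537.3333 Hz.
C is below B, so f_C = 537.3333 − 4 = 533.3333 Hz.

533.3333 Hz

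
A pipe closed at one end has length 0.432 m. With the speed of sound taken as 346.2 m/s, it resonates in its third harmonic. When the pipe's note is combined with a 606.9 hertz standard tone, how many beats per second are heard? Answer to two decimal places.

Closed pipe (odd harmonics): f_n = n·v/(4L) = 3·346.2/(4·0.432) = 601.0417 Hz.
f_beat = |601.0417 − 606.9| = 5.86 Hz.

5.86 Hz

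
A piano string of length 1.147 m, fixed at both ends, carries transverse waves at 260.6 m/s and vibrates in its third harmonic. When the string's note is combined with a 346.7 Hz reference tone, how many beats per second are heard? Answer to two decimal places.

For a string fixed at both ends, f_n = n·v/(2L) = 3·260.6/(2·1.147) = 340.8021 Hz.
f_beat = |340.8021 − 346.7| = 5.90 Hz.

5.90 Hz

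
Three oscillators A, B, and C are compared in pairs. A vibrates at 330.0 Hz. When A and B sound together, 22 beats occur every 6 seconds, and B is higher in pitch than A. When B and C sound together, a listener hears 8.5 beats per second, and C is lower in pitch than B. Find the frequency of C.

A–B: Beat frequency = 22/6 = 3.6667 Hz.
B is above A, so f_B = 330.0 + 3.6667 = 333.6667 Hz.
C is below B, so f_C = 333.6667 − 8.5 = 325.1667 Hz.

325.1667 Hz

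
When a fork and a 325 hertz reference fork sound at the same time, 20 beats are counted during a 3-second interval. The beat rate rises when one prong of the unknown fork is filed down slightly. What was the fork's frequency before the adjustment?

Beat frequency = 20/3 = 6.6667 Hz.
|f − 325| = 6.6667, so the fork was at either 318.3333 Hz or 331.6667 Hz.
Filing a prong removes mass and raises the fork's frequency; the adjustment raises the fork's frequency.
The beat rate rose, so the adjustment moved the fork further from 325 Hz — it was already above the reference.

331.6667 Hz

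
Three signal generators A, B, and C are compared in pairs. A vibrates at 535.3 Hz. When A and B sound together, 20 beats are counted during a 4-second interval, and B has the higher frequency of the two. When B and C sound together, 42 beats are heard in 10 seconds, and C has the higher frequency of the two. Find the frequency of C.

A–B: Beat frequency = 20/4 = 5 Hz.
B is above A, so f_B = 535.3 + 5 = 540.3 Hz.
B–C: Beat frequency = 42/10 = 4.2 Hz.
C is above B, so f_C = 540.3 + 4.2 = 544.5 Hz.

544.5 Hz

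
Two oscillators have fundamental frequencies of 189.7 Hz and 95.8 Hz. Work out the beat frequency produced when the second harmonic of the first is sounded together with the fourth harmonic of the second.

3.8 Hz

Second harmonic of the first: 2·189.7 = 379.4 Hz.
Fourth harmonic of the second: 4·95.8 = 383.2 Hz.
f_beat = |379.4 − 383.2| = 3.8 Hz.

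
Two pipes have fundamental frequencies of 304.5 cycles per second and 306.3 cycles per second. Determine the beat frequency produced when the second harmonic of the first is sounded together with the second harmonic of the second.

Second harmonic of the first: 2·304.5 = 609.0 Hz.
Second harmonic of the second: 2·306.3 = 612.6 Hz.
f_beat = |609.0 − 612.6| = 3.6 Hz.

3.6 Hz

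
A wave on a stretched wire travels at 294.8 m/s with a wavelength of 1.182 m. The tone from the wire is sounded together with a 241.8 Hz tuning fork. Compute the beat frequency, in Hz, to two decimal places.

Source frequency f = v/λ = 294.8/1.182 = 249.4078 Hz.
f_beat = |249.4078 − 241.8| = 7.61 Hz.

7.61 Hz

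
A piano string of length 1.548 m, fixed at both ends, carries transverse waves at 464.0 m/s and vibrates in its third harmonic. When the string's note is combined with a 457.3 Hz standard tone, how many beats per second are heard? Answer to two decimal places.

7.69 Hz

For a string fixed at both ends, f_n = n·v/(2L) = 3·464.0/(2·1.548) = 449.6124 Hz.
f_beat = |449.6124 − 457.3| = 7.69 Hz.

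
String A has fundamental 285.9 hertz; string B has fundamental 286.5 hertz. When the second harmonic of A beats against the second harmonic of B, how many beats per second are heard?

1.2 Hz

Second harmonic of the first: 2·285.9 = 571.8 Hz.
Second harmonic of the second: 2·286.5 = 573.0 Hz.
f_beat = |571.8 − 573.0| = 1.2 Hz.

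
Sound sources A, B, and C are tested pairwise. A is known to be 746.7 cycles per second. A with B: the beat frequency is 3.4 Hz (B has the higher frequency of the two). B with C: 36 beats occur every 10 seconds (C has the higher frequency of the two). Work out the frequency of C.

B is above A, so f_B = 746.7 + 3.4 = 750.1 Hz.
B–C: Beat frequency = 36/10 = 3.6 Hz.
C is above B, so f_C = 750.1 + 3.6 = 753.7 Hz.

753.7 Hz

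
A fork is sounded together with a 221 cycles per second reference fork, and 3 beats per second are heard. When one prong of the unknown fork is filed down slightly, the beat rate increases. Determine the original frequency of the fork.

224 Hz

|f − 221| = 3, so the fork was at either 218 Hz or 224 Hz.
Filing a prong removes mass and raises the fork's frequency; the adjustment raises the fork's frequency.
The beat rate rose, so the adjustment moved the fork further from 221 Hz — it was already above the reference.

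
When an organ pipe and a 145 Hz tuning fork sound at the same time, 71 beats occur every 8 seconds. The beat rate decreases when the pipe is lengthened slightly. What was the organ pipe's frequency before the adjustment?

153.875 Hz

Beat frequency = 71/8 = 8.875 Hz.
|f − 145| = 8.875, so the organ pipe was at either 136.125 Hz or 153.875 Hz.
A longer pipe has a lower fundamental; the adjustment lowers the organ pipe's frequency.
The beat rate fell, so the adjustment moved the organ pipe toward 145 Hz — it must have started above the reference.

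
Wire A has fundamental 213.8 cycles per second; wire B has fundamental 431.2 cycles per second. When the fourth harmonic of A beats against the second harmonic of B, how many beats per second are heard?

Fourth harmonic of the first: 4·213.8 = 855.2 Hz.
Second harmonic of the second: 2·431.2 = 862.4 Hz.
f_beat = |855.2 − 862.4| = 7.2 Hz.

7.2 Hz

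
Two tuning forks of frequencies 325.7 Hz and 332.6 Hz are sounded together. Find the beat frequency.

Beats arise from superposition of two nearby frequencies; the beat rate is |f₁ − f₂|.
|325.7 − 332.6| = 6.9 Hz.

6.9 Hz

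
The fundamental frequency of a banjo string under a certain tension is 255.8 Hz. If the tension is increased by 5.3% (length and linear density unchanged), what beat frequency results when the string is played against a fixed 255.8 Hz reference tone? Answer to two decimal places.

6.69 Hz

For a string, f ∝ √T, so the new frequency is 255.8·√1.053 = 262.4912 Hz.
f_beat = |262.4912 − 255.8| = 6.69 Hz.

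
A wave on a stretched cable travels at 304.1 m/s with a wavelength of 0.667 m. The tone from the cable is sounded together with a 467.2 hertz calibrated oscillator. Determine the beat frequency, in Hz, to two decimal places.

11.28 Hz

Source frequency f = v/λ = 304.1/0.667 = 455.9220 Hz.
f_beat = |455.9220 − 467.2| = 11.28 Hz.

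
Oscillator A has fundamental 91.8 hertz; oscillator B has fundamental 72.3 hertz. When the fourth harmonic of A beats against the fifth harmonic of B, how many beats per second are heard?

Fourth harmonic of the first: 4·91.8 = 367.2 Hz.
Fifth harmonic of the second: 5·72.3 = 361.5 Hz.
f_beat = |367.2 − 361.5| = 5.7 Hz.

5.7 Hz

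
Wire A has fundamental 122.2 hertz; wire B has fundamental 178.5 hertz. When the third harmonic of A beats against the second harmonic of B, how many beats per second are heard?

Third harmonic of the first: 3·122.2 = 366.6 Hz.
Second harmonic of the second: 2·178.5 = 357.0 Hz.
f_beat = |366.6 − 357.0| = 9.6 Hz.

9.6 Hz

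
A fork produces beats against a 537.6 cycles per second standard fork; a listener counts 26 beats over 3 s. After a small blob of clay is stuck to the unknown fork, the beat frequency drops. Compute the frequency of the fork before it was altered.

Beat frequency = 26/3 = 8.6667 Hz.
|f − 537.6| = 8.6667, so the fork was at either 528.9333 Hz or 546.2667 Hz.
Adding mass to a fork lowers its frequency; the adjustment lowers the fork's frequency.
The beat rate fell, so the adjustment moved the fork toward 537.6 Hz — it must have started above the reference.

546.2667 Hz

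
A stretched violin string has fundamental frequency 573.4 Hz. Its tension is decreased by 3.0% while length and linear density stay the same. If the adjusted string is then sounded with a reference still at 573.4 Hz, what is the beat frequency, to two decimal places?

For a string, f ∝ √T, so the new frequency is 573.4·√0.970 = 564.7335 Hz.
f_beat = |564.7335 − 573.4| = 8.67 Hz.

8.67 Hz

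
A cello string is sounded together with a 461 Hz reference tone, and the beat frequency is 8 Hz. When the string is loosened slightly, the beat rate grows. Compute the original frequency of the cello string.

|f − 461| = 8, so the cello string was at either 453 Hz or 469 Hz.
Reducing tension lowers a string's frequency; the adjustment lowers the cello string's frequency.
The beat rate rose, so the adjustment moved the cello string further from 461 Hz — it was already below the reference.

453 Hz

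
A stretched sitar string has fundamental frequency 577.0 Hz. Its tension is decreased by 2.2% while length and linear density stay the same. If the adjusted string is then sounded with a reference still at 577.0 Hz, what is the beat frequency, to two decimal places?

For a string, f ∝ √T, so the new frequency is 577.0·√0.978 = 570.6177 Hz.
f_beat = |570.6177 − 577.0| = 6.38 Hz.

6.38 Hz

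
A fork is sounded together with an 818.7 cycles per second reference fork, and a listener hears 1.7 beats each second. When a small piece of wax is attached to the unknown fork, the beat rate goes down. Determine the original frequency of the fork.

820.4 Hz

|f − 818.7| = 1.7, so the fork was at either 817 Hz or 820.4 Hz.
Loading a fork with wax lowers its frequency; the adjustment lowers the fork's frequency.
The beat rate fell, so the adjustment moved the fork toward 818.7 Hz — it must have started above the reference.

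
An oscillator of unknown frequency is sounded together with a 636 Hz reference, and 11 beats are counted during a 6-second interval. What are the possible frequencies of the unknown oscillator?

634.1667 Hz or 637.8333 Hz

Beat frequency = 11/6 = 1.8333 Hz.
|f − 636| = 1.8333, so f = 636 ± 1.8333.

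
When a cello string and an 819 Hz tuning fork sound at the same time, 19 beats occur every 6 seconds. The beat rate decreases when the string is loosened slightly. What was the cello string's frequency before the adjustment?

Beat frequency = 19/6 = 3.1667 Hz.
|f − 819| = 3.1667, so the cello string was at either 815.8333 Hz or 822.1667 Hz.
Reducing tension lowers a string's frequency; the adjustment lowers the cello string's frequency.
The beat rate fell, so the adjustment moved the cello string toward 819 Hz — it must have started above the reference.

822.1667 Hz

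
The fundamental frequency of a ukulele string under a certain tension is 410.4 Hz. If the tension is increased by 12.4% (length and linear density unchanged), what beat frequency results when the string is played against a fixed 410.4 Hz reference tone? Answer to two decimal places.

For a string, f ∝ √T, so the new frequency is 410.4·√1.124 = 435.1014 Hz.
f_beat = |435.1014 − 410.4| = 24.70 Hz.

24.70 Hz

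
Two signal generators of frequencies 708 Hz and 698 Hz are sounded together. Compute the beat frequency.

Beats arise from superposition of two nearby frequencies; the beat rate is |f₁ − f₂|.
|708 − 698| = 10 Hz.

10 Hz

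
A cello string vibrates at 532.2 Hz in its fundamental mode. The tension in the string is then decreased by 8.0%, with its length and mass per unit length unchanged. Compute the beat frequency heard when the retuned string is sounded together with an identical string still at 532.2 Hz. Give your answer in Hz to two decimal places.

For a string, f ∝ √T, so the new frequency is 532.2·√0.920 = 510.4683 Hz.
f_beat = |510.4683 − 532.2| = 21.73 Hz.

21.73 Hz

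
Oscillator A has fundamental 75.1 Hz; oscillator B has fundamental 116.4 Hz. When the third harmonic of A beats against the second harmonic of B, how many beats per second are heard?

Third harmonic of the first: 3·75.1 = 225.3 Hz.
Second harmonic of the second: 2·116.4 = 232.8 Hz.
f_beat = |225.3 − 232.8| = 7.5 Hz.

7.5 Hz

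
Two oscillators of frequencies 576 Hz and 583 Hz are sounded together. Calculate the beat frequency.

7 Hz

f_beat = |f₁ − f₂|.
|576 − 583| = 7 Hz.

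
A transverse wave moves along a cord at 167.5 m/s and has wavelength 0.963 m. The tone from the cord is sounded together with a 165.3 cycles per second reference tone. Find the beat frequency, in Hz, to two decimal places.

8.64 Hz

Source frequency f = v/λ = 167.5/0.963 = 173.9356 Hz.
f_beat = |173.9356 − 165.3| = 8.64 Hz.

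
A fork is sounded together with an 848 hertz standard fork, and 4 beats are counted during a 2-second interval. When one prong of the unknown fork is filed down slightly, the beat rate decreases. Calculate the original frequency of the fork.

846 Hz

Beat frequency = 4/2 = 2 Hz.
|f − 848| = 2, so the fork was at either 846 Hz or 850 Hz.
Filing a prong removes mass and raises the fork's frequency; the adjustment raises the fork's frequency.
The beat rate fell, so the adjustment moved the fork toward 848 Hz — it must have started below the reference.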